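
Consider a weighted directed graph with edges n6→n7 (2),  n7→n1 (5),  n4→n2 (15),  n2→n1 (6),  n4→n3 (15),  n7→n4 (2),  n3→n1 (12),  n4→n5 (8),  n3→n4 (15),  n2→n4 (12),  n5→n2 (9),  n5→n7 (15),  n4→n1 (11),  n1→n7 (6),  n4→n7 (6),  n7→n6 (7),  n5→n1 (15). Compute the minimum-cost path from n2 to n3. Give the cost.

Candidate routes:
n2 - n1 - n7 - n4 - n3: 6 + 6 + 2 + 15 = 29
n2 - n4 - n3: 12 + 15 = 27
Shortest: 27.

27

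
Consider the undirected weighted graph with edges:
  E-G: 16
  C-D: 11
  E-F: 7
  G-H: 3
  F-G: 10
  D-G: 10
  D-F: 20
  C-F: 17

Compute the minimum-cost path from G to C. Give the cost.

21

Checking several routes:
G - F - C: 10 + 17 = 27
G - D - F - C: 10 + 20 + 17 = 47
G - E - F - C: 16 + 7 + 17 = 40
G - D - C: 10 + 11 = 21
G - F - D - C: 10 + 20 + 11 = 41
Shortest: 21.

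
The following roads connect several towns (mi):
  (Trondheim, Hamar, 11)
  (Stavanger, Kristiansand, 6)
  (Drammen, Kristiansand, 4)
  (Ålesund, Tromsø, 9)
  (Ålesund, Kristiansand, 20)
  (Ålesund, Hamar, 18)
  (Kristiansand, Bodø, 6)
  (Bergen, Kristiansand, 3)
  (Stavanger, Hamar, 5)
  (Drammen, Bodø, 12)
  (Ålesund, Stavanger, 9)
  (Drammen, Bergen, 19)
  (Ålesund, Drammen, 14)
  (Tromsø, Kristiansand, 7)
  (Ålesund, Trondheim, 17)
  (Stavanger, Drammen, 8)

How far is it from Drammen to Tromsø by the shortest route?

A few of the Drammen→Tromsø routes:
Drammen -> Kristiansand -> Stavanger -> Ålesund -> Tromsø: 4 + 6 + 9 + 9 = 28
Drammen -> Bodø -> Kristiansand -> Tromsø: 12 + 6 + 7 = 25
Drammen -> Kristiansand -> Tromsø: 4 + 7 = 11
Drammen -> Stavanger -> Kristiansand -> Tromsø: 8 + 6 + 7 = 21
Drammen -> Ålesund -> Tromsø: 14 + 9 = 23
Drammen -> Stavanger -> Ålesund -> Tromsø: 8 + 9 + 9 = 26
The minimum is 11 mi.

11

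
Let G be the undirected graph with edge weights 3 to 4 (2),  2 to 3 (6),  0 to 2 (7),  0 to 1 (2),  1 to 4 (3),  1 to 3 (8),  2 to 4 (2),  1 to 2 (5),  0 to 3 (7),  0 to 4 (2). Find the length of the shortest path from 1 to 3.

5

Some routes from 1 to 3:
1 - 4 - 3: 3 + 2 = 5
1 - 0 - 4 - 3: 2 + 2 + 2 = 6
1 - 3: 8
1 - 2 - 4 - 3: 5 + 2 + 2 = 9
Best route has total 5.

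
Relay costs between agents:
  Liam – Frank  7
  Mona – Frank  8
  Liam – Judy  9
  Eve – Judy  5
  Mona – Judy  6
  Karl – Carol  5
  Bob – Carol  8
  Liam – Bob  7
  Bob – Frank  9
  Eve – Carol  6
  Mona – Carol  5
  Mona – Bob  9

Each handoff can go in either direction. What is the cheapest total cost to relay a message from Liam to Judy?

A few of the Liam→Judy routes:
Liam→Frank→Mona→Judy: 7 + 8 + 6 = 21
Liam→Bob→Mona→Judy: 7 + 9 + 6 = 22
Liam→Judy: 9
Liam→Bob→Carol→Eve→Judy: 7 + 8 + 6 + 5 = 26
Shortest: 9.

9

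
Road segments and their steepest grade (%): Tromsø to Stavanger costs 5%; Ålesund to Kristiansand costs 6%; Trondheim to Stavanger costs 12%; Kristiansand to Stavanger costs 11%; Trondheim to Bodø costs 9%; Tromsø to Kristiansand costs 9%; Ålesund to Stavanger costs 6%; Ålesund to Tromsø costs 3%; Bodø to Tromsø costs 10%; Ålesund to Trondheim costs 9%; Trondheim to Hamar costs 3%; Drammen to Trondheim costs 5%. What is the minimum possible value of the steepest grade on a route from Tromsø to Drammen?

9

A few of the Tromsø→Drammen routes:
Tromsø -> Stavanger -> Ålesund -> Trondheim -> Drammen: max(5, 6, 9, 5) = 9
Tromsø -> Ålesund -> Trondheim -> Drammen: max(3, 9, 5) = 9
Tromsø -> Bodø -> Trondheim -> Drammen: max(10, 9, 5) = 10
Tromsø -> Stavanger -> Kristiansand -> Ålesund -> Trondheim -> Drammen: max(5, 11, 6, 9, 5) = 11
Tromsø -> Kristiansand -> Ålesund -> Trondheim -> Drammen: max(9, 6, 9, 5) = 9
Smallest bottleneck: 9%.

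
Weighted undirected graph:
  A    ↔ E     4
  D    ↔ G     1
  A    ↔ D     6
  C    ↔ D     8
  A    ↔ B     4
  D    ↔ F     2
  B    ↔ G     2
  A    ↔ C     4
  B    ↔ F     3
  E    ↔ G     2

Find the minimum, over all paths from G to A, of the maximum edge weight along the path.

Comparing a few candidate routes:
G-B-A: max(2, 4) = 4
G-B-F-D-A: max(2, 3, 2, 6) = 6
G-D-F-B-A: max(1, 2, 3, 4) = 4
G-E-A: max(2, 4) = 4
Smallest bottleneck: 4.

4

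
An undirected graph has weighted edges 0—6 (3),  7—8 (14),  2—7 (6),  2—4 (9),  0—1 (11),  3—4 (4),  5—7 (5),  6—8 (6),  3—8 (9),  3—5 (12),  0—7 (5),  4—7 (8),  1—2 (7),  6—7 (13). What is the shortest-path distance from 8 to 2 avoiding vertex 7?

22

Candidate routes:
8-3-4-2: 9 + 4 + 9 = 22
8-6-0-1-2: 6 + 3 + 11 + 7 = 27
Shortest: 22.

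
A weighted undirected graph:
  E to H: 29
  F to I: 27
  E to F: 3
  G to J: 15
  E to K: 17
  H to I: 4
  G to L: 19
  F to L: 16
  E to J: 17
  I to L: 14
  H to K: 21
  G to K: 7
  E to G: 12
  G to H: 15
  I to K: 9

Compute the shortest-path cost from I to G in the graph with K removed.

19

Some routes from I to G avoiding K:
I → L → G: 14 + 19 = 33
I → L → F → E → G: 14 + 16 + 3 + 12 = 45
I → H → G: 4 + 15 = 19
I → F → E → G: 27 + 3 + 12 = 42
I → F → E → J → G: 27 + 3 + 17 + 15 = 62
I → H → E → G: 4 + 29 + 12 = 45
The minimum is 19.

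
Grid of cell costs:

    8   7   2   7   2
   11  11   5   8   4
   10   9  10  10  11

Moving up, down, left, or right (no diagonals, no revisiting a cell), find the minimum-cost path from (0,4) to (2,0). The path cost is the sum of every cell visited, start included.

45

Take (0,4)→(0,3)→(0,2)→(1,2)→(2,2)→(2,1)→(2,0) for a total of 2 + 7 + 2 + 5 + 10 + 9 + 10 = 45.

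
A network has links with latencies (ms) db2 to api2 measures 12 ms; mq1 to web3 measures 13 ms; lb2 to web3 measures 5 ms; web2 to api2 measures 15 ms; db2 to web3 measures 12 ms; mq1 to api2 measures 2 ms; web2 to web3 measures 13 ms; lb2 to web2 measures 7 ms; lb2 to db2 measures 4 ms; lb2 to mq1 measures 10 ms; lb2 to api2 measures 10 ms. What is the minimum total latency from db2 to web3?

9

Checking several routes:
db2→lb2→mq1→web3: 4 + 10 + 13 = 27
db2→web3: 12
db2→lb2→web2→web3: 4 + 7 + 13 = 24
db2→lb2→web3: 4 + 5 = 9
Best route has total 9 ms.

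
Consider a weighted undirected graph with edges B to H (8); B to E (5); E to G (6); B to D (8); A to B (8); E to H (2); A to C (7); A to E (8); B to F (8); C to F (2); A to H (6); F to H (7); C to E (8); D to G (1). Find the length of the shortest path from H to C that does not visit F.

10

Comparing a few candidate routes:
H → E → B → A → C: 2 + 5 + 8 + 7 = 22
H → B → E → C: 8 + 5 + 8 = 21
H → A → C: 6 + 7 = 13
H → E → A → C: 2 + 8 + 7 = 17
H → E → C: 2 + 8 = 10
Best route has total 10.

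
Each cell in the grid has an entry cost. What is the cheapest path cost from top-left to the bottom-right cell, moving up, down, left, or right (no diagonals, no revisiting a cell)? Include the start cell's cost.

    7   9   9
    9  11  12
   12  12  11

Cheapest: [0,0]→[0,1]→[0,2]→[1,2]→[2,2]
  7 + 9 + 9 + 12 + 11 = 48

48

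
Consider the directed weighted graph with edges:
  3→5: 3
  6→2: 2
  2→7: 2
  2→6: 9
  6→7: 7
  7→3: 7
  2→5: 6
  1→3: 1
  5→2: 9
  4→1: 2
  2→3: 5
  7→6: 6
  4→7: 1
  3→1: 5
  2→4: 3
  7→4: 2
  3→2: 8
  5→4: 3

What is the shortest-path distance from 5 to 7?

4

Comparing a few candidate routes:
5 → 2 → 6 → 7: 9 + 9 + 7 = 25
5 → 4 → 7: 3 + 1 = 4
5 → 4 → 1 → 3 → 2 → 7: 3 + 2 + 1 + 8 + 2 = 16
5 → 2 → 4 → 7: 9 + 3 + 1 = 13
5 → 2 → 7: 9 + 2 = 11
Shortest: 4.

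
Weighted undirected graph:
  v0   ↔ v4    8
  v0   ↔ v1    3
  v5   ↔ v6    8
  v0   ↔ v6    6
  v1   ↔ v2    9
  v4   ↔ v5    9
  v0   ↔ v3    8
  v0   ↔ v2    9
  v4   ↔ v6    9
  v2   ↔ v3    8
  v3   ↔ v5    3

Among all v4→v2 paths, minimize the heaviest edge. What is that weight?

8

Checking several routes:
v4 -> v6 -> v0 -> v2: max(9, 6, 9) = 9
v4 -> v6 -> v0 -> v1 -> v2: max(9, 6, 3, 9) = 9
v4 -> v0 -> v6 -> v5 -> v3 -> v2: max(8, 6, 8, 3, 8) = 8
v4 -> v6 -> v5 -> v3 -> v2: max(9, 8, 3, 8) = 9
v4 -> v0 -> v3 -> v2: max(8, 8, 8) = 8
v4 -> v6 -> v0 -> v3 -> v2: max(9, 6, 8, 8) = 9
Smallest bottleneck: 8.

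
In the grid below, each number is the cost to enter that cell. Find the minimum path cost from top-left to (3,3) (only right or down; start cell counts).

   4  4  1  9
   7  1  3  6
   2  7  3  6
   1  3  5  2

Take [0,0] → [0,1] → [0,2] → [1,2] → [2,2] → [3,2] → [3,3] for a total of 4 + 4 + 1 + 3 + 3 + 5 + 2 = 22.
(Top row then right column would cost 32.)

22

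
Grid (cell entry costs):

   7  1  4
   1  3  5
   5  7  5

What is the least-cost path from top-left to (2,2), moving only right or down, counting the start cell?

Take [0,0] → [0,1] → [1,1] → [1,2] → [2,2] for a total of 7 + 1 + 3 + 5 + 5 = 21.
(Top row then right column would cost 22.)

21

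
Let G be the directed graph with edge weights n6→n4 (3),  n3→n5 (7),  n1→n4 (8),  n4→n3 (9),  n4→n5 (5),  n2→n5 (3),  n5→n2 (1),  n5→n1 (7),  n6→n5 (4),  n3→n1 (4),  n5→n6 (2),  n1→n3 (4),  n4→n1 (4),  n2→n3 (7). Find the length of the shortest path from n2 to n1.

10

Some routes from n2 to n1:
n2 → n3 → n1: 7 + 4 = 11
n2 → n5 → n6 → n4 → n1: 3 + 2 + 3 + 4 = 12
n2 → n5 → n1: 3 + 7 = 10
Shortest: 10.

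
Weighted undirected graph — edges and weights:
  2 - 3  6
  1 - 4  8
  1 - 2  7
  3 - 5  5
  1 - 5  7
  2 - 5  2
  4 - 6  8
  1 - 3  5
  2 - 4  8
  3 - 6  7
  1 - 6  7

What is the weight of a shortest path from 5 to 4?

A few of the 5→4 routes:
5 -> 2 -> 4: 2 + 8 = 10
5 -> 1 -> 4: 7 + 8 = 15
5 -> 2 -> 1 -> 4: 2 + 7 + 8 = 17
Best route has total 10.

10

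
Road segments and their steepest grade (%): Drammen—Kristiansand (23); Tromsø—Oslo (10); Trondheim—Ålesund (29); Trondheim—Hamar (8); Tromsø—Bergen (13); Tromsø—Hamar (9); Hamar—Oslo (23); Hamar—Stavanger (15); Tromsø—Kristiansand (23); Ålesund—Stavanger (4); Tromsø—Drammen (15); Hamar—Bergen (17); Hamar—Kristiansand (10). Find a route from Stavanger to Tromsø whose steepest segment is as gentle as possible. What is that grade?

15

Some routes from Stavanger to Tromsø:
Stavanger → Hamar → Oslo → Tromsø: max(15, 23, 10) = 23
Stavanger → Hamar → Tromsø: max(15, 9) = 15
Stavanger → Hamar → Bergen → Tromsø: max(15, 17, 13) = 17
Stavanger → Hamar → Kristiansand → Tromsø: max(15, 10, 23) = 23
Stavanger → Hamar → Kristiansand → Drammen → Tromsø: max(15, 10, 23, 15) = 23
Smallest bottleneck: 15%.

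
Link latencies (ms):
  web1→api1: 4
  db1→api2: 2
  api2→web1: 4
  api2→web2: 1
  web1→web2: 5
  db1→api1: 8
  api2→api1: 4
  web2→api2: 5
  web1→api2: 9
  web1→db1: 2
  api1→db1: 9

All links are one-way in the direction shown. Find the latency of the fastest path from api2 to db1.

Routes from api2 to db1:
api2 -> api1 -> db1: 4 + 9 = 13
api2 -> web1 -> db1: 4 + 2 = 6
api2 -> web1 -> api1 -> db1: 4 + 4 + 9 = 17
Shortest: 6 ms.

6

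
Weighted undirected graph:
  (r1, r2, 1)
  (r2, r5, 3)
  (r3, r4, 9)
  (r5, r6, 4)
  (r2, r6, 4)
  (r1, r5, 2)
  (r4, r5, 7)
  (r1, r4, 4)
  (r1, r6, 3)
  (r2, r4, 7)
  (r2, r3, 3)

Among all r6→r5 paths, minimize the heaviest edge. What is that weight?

3

A few of the r6→r5 routes:
r6 → r2 → r5: max(4, 3) = 4
r6 → r1 → r2 → r5: max(3, 1, 3) = 3
r6 → r1 → r5: max(3, 2) = 3
The minimum achievable maximum is 3.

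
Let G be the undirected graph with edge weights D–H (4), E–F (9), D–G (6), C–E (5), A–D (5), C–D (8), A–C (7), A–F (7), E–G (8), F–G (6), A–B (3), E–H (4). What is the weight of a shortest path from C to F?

Checking several routes:
C -> A -> F: 7 + 7 = 14
C -> E -> F: 5 + 9 = 14
C -> E -> G -> F: 5 + 8 + 6 = 19
C -> D -> A -> F: 8 + 5 + 7 = 20
The minimum is 14.

14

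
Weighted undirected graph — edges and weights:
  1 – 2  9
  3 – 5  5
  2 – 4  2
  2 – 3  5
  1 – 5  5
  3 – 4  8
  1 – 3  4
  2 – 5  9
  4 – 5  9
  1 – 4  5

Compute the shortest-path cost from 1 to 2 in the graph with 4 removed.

9

A few of the 1→2 routes:
1-5-2: 5 + 9 = 14
1-3-2: 4 + 5 = 9
1-5-3-2: 5 + 5 + 5 = 15
1-2: 9
The minimum is 9.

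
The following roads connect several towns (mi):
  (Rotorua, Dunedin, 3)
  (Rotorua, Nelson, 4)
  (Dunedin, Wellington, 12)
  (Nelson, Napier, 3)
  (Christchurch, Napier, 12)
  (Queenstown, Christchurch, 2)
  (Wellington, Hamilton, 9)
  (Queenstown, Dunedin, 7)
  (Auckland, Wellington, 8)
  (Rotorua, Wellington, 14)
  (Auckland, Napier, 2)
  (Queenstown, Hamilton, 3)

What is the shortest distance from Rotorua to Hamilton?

Checking several routes:
Rotorua - Wellington - Dunedin - Queenstown - Hamilton: 14 + 12 + 7 + 3 = 36
Rotorua - Dunedin - Queenstown - Hamilton: 3 + 7 + 3 = 13
Rotorua - Nelson - Napier - Christchurch - Queenstown - Hamilton: 4 + 3 + 12 + 2 + 3 = 24
Rotorua - Wellington - Hamilton: 14 + 9 = 23
Rotorua - Dunedin - Wellington - Hamilton: 3 + 12 + 9 = 24
Rotorua - Nelson - Napier - Auckland - Wellington - Hamilton: 4 + 3 + 2 + 8 + 9 = 26
The minimum is 13 mi.

13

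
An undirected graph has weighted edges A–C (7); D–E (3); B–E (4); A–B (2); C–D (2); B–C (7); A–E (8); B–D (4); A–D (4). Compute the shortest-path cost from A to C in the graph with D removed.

Routes from A to C avoiding D:
A -> C: 7
A -> E -> B -> C: 8 + 4 + 7 = 19
A -> B -> C: 2 + 7 = 9
Best route has total 7.

7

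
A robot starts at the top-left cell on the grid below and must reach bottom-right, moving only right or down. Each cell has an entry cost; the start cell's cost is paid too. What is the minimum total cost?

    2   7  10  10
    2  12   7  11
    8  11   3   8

34

Cheapest: [0,0] -> [1,0] -> [1,1] -> [1,2] -> [2,2] -> [2,3]
  2 + 2 + 12 + 7 + 3 + 8 = 34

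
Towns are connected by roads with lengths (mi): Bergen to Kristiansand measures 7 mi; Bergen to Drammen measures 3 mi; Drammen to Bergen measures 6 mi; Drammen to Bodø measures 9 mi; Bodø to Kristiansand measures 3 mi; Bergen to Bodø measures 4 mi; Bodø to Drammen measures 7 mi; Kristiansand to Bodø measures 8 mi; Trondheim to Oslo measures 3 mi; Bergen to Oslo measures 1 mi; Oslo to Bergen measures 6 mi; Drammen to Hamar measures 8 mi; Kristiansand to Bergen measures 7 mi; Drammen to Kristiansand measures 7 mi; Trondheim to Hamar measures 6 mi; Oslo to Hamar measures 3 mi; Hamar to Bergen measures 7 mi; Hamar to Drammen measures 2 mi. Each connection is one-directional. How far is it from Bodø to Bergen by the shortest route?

Candidate routes:
Bodø → Drammen → Kristiansand → Bergen: 7 + 7 + 7 = 21
Bodø → Kristiansand → Bergen: 3 + 7 = 10
Bodø → Drammen → Hamar → Bergen: 7 + 8 + 7 = 22
Bodø → Drammen → Bergen: 7 + 6 = 13
Best route has total 10 mi.

10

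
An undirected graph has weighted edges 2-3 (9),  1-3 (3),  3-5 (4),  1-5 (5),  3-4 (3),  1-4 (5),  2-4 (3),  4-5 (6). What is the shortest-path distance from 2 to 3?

6

Some routes from 2 to 3:
2 - 3: 9
2 - 4 - 3: 3 + 3 = 6
2 - 4 - 1 - 3: 3 + 5 + 3 = 11
Best route has total 6.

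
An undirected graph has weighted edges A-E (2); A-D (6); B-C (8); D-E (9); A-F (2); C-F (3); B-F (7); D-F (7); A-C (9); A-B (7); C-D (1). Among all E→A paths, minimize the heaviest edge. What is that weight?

A few of the E→A routes:
E→D→F→C→B→A: max(9, 7, 3, 8, 7) = 9
E→A: max(2) = 2
E→D→A: max(9, 6) = 9
Smallest bottleneck: 2.

2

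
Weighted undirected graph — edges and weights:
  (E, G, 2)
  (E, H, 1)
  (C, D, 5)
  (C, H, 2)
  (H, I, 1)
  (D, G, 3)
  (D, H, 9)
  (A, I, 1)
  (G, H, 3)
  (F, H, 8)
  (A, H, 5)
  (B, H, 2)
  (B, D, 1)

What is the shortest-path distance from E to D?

Checking several routes:
E→H→G→D: 1 + 3 + 3 = 7
E→G→D: 2 + 3 = 5
E→H→B→D: 1 + 2 + 1 = 4
E→G→H→B→D: 2 + 3 + 2 + 1 = 8
E→H→C→D: 1 + 2 + 5 = 8
Best route has total 4.

4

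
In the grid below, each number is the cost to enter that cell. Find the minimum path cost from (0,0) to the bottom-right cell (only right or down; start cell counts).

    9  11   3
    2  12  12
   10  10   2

33

Path (0,0) (1,0) (2,0) (2,1) (2,2): 9 + 2 + 10 + 10 + 2 = 33.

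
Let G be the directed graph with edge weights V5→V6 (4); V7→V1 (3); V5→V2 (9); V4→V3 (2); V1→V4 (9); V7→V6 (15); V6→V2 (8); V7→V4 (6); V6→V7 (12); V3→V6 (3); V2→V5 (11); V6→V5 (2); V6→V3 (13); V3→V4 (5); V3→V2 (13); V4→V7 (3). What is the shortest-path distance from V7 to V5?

13

Comparing a few candidate routes:
V7→V4→V3→V6→V5: 6 + 2 + 3 + 2 = 13
V7→V1→V4→V3→V6→V5: 3 + 9 + 2 + 3 + 2 = 19
V7→V6→V5: 15 + 2 = 17
V7→V4→V3→V6→V2→V5: 6 + 2 + 3 + 8 + 11 = 30
Best route has total 13.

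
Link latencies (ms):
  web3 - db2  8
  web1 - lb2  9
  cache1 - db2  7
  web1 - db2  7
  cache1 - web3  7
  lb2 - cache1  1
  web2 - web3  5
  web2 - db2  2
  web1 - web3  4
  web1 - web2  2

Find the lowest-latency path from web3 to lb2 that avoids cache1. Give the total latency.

13

Candidate routes:
web3 - web1 - lb2: 4 + 9 = 13
web3 - web2 - db2 - web1 - lb2: 5 + 2 + 7 + 9 = 23
web3 - db2 - web1 - lb2: 8 + 7 + 9 = 24
web3 - db2 - web2 - web1 - lb2: 8 + 2 + 2 + 9 = 21
web3 - web2 - web1 - lb2: 5 + 2 + 9 = 16
Shortest: 13 ms.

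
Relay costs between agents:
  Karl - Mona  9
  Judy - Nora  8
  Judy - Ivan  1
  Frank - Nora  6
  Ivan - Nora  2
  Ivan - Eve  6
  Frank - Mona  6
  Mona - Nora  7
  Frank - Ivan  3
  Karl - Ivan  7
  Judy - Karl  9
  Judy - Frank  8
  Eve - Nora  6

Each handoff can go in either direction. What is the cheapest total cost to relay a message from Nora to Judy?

Comparing a few candidate routes:
Nora→Frank→Judy: 6 + 8 = 14
Nora→Judy: 8
Nora→Frank→Ivan→Judy: 6 + 3 + 1 = 10
Nora→Ivan→Judy: 2 + 1 = 3
Nora→Eve→Ivan→Judy: 6 + 6 + 1 = 13
Nora→Ivan→Frank→Judy: 2 + 3 + 8 = 13
The minimum is 3.

3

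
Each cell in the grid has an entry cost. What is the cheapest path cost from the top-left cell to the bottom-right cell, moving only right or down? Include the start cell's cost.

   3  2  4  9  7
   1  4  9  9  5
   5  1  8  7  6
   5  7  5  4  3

28

Best path: r0c0→r1c0→r1c1→r2c1→r3c1→r3c2→r3c3→r3c4
Cost: 3 + 1 + 4 + 1 + 7 + 5 + 4 + 3 = 28
For comparison, the top-then-right route costs 39.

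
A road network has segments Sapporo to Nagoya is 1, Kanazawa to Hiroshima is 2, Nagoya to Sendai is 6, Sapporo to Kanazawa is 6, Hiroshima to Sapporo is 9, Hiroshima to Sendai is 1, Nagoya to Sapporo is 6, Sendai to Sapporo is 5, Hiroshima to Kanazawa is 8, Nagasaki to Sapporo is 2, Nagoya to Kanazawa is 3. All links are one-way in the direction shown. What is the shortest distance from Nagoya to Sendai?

6

Paths from Nagoya to Sendai:
Nagoya → Sapporo → Kanazawa → Hiroshima → Sendai: 6 + 6 + 2 + 1 = 15
Nagoya → Kanazawa → Hiroshima → Sendai: 3 + 2 + 1 = 6
Nagoya → Sendai: 6
Shortest: 6.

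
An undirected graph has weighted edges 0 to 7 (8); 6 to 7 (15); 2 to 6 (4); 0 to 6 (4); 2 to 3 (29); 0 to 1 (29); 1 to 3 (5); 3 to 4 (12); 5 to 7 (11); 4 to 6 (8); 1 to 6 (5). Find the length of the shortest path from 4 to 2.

Comparing a few candidate routes:
4 -> 3 -> 1 -> 6 -> 2: 12 + 5 + 5 + 4 = 26
4 -> 6 -> 2: 8 + 4 = 12
4 -> 3 -> 2: 12 + 29 = 41
4 -> 3 -> 1 -> 0 -> 6 -> 2: 12 + 5 + 29 + 4 + 4 = 54
4 -> 6 -> 1 -> 3 -> 2: 8 + 5 + 5 + 29 = 47
Best route has total 12.

12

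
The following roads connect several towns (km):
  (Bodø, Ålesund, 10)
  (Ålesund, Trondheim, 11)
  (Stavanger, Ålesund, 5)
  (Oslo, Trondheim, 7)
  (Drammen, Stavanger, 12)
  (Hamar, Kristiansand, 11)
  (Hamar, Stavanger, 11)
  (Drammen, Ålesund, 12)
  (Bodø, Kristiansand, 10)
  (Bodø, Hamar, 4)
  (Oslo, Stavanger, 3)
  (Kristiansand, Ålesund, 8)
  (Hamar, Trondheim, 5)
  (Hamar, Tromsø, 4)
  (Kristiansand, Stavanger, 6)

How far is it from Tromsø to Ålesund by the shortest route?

18

Checking several routes:
Tromsø → Hamar → Bodø → Ålesund: 4 + 4 + 10 = 18
Tromsø → Hamar → Stavanger → Ålesund: 4 + 11 + 5 = 20
Tromsø → Hamar → Kristiansand → Ålesund: 4 + 11 + 8 = 23
Tromsø → Hamar → Trondheim → Ålesund: 4 + 5 + 11 = 20
The minimum is 18 km.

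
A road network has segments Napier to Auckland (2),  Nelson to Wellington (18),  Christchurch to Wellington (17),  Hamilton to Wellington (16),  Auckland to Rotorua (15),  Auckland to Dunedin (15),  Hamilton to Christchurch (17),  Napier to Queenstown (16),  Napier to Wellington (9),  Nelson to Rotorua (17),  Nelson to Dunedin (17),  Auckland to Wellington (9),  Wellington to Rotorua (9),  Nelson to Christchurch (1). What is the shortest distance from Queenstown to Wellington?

Some routes from Queenstown to Wellington:
Queenstown -> Napier -> Auckland -> Rotorua -> Wellington: 16 + 2 + 15 + 9 = 42
Queenstown -> Napier -> Auckland -> Wellington: 16 + 2 + 9 = 27
Queenstown -> Napier -> Auckland -> Rotorua -> Nelson -> Christchurch -> Wellington: 16 + 2 + 15 + 17 + 1 + 17 = 68
Queenstown -> Napier -> Wellington: 16 + 9 = 25
The minimum is 25 km.

25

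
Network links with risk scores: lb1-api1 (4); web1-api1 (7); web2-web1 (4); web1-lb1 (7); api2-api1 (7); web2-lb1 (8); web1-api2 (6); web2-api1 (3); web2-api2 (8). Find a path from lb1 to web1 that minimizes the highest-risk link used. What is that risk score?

Comparing a few candidate routes:
lb1 → api1 → api2 → web1: max(4, 7, 6) = 7
lb1 → api1 → web2 → web1: max(4, 3, 4) = 4
lb1 → api1 → api2 → web2 → web1: max(4, 7, 8, 4) = 8
lb1 → web1: max(7) = 7
lb1 → api1 → web1: max(4, 7) = 7
The minimum achievable maximum is 4.

4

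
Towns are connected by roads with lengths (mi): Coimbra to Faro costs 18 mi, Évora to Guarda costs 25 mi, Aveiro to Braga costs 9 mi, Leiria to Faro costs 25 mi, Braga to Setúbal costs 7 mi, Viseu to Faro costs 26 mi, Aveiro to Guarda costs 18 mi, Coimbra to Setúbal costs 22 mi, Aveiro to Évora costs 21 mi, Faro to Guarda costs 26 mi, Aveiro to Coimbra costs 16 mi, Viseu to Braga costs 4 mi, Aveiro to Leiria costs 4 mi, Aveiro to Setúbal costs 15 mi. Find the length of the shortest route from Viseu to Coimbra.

29

Comparing a few candidate routes:
Viseu→Braga→Setúbal→Coimbra: 4 + 7 + 22 = 33
Viseu→Braga→Setúbal→Aveiro→Coimbra: 4 + 7 + 15 + 16 = 42
Viseu→Braga→Aveiro→Coimbra: 4 + 9 + 16 = 29
The minimum is 29 mi.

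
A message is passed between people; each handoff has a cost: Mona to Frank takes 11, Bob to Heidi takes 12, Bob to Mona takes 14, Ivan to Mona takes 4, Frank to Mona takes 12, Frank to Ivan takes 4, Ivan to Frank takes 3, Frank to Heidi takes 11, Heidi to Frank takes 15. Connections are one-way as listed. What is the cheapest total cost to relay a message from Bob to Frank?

25

Candidate routes:
Bob - Mona - Frank: 14 + 11 = 25
Bob - Heidi - Frank: 12 + 15 = 27
Shortest: 25.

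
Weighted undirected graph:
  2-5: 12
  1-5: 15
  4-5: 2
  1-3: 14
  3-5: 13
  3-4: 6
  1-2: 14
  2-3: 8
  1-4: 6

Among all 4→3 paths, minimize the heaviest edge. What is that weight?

6

Comparing a few candidate routes:
4 -> 5 -> 3: max(2, 13) = 13
4 -> 3: max(6) = 6
4 -> 5 -> 2 -> 3: max(2, 12, 8) = 12
Smallest bottleneck: 6.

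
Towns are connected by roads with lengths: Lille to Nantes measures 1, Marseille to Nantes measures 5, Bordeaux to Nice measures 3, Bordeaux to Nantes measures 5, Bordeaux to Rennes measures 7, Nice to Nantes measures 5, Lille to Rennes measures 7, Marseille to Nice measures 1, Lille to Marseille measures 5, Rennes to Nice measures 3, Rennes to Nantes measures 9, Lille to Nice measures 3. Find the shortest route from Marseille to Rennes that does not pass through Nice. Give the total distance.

Some routes from Marseille to Rennes avoiding Nice:
Marseille - Lille - Rennes: 5 + 7 = 12
Marseille - Nantes - Bordeaux - Rennes: 5 + 5 + 7 = 17
Marseille - Nantes - Lille - Rennes: 5 + 1 + 7 = 13
Marseille - Nantes - Rennes: 5 + 9 = 14
Marseille - Lille - Nantes - Rennes: 5 + 1 + 9 = 15
Shortest: 12.

12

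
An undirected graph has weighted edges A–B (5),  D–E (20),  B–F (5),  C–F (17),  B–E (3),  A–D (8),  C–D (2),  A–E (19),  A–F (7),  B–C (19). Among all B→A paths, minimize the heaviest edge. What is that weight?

Some routes from B to A:
B-F-A: max(5, 7) = 7
B-A: max(5) = 5
B-F-C-D-A: max(5, 17, 2, 8) = 17
The minimum achievable maximum is 5.

5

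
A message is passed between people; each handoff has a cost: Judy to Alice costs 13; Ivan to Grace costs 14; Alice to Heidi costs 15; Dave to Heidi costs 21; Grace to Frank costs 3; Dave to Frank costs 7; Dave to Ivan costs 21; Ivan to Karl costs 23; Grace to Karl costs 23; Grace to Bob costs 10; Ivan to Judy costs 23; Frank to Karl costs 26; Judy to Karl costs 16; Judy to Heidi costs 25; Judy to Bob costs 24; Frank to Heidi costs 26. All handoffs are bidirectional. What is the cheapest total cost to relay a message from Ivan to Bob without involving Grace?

47

Some routes from Ivan to Bob avoiding Grace:
Ivan - Judy - Bob: 23 + 24 = 47
Ivan - Dave - Heidi - Alice - Judy - Bob: 21 + 21 + 15 + 13 + 24 = 94
Ivan - Dave - Frank - Heidi - Judy - Bob: 21 + 7 + 26 + 25 + 24 = 103
Ivan - Karl - Judy - Bob: 23 + 16 + 24 = 63
Ivan - Dave - Heidi - Judy - Bob: 21 + 21 + 25 + 24 = 91
Ivan - Dave - Frank - Karl - Judy - Bob: 21 + 7 + 26 + 16 + 24 = 94
Best route has total 47.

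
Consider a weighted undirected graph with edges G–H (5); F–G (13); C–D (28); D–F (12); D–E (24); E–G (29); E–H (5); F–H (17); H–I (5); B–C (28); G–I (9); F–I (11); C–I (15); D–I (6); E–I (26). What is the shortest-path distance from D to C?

Comparing a few candidate routes:
D - F - I - C: 12 + 11 + 15 = 38
D - C: 28
D - F - G - I - C: 12 + 13 + 9 + 15 = 49
D - I - C: 6 + 15 = 21
D - E - H - I - C: 24 + 5 + 5 + 15 = 49
D - F - H - I - C: 12 + 17 + 5 + 15 = 49
Best route has total 21.

21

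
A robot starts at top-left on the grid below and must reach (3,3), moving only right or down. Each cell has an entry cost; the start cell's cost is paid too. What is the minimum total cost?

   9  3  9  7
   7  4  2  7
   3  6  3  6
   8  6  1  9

31

Take [0,0] [0,1] [1,1] [1,2] [2,2] [3,2] [3,3] for a total of 9 + 3 + 4 + 2 + 3 + 1 + 9 = 31.
For comparison, the top-then-right route costs 50.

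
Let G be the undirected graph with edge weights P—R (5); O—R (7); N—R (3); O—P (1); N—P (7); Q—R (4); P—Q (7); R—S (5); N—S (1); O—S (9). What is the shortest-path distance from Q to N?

Some routes from Q to N:
Q-R-N: 4 + 3 = 7
Q-R-S-N: 4 + 5 + 1 = 10
Q-P-R-N: 7 + 5 + 3 = 15
Q-P-N: 7 + 7 = 14
The minimum is 7.

7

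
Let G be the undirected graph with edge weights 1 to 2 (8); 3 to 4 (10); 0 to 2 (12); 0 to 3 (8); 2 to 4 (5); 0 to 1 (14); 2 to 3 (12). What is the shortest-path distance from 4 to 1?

13

Checking several routes:
4→2→0→1: 5 + 12 + 14 = 31
4→2→1: 5 + 8 = 13
4→3→2→1: 10 + 12 + 8 = 30
Shortest: 13.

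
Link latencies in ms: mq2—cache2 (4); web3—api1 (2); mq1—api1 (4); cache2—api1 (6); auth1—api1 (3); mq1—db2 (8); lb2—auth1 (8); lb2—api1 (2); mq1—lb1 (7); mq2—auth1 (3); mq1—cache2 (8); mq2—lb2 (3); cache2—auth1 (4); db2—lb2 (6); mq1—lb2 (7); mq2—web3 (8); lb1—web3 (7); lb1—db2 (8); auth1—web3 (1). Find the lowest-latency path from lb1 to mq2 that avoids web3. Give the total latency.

A few of the lb1→mq2 routes:
lb1-db2-lb2-mq2: 8 + 6 + 3 = 17
lb1-mq1-cache2-mq2: 7 + 8 + 4 = 19
lb1-mq1-lb2-mq2: 7 + 7 + 3 = 17
lb1-mq1-api1-lb2-mq2: 7 + 4 + 2 + 3 = 16
lb1-mq1-api1-auth1-mq2: 7 + 4 + 3 + 3 = 17
Best route has total 16 ms.

16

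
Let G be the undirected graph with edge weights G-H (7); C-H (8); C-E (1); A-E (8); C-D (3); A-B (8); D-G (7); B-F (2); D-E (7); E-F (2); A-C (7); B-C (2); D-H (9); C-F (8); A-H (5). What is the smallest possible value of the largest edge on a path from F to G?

7

Comparing a few candidate routes:
F→E→D→G: max(2, 7, 7) = 7
F→E→C→A→H→G: max(2, 1, 7, 5, 7) = 7
F→B→C→A→H→G: max(2, 2, 7, 5, 7) = 7
F→B→C→D→G: max(2, 2, 3, 7) = 7
F→E→C→D→G: max(2, 1, 3, 7) = 7
F→E→D→C→A→H→G: max(2, 7, 3, 7, 5, 7) = 7
The minimum achievable maximum is 7.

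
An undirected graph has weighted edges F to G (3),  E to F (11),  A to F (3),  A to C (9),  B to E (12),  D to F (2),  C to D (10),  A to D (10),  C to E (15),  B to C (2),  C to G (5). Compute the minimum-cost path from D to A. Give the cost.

5

Comparing a few candidate routes:
D - A: 10
D - F - G - C - A: 2 + 3 + 5 + 9 = 19
D - C - A: 10 + 9 = 19
D - C - G - F - A: 10 + 5 + 3 + 3 = 21
D - F - A: 2 + 3 = 5
Shortest: 5.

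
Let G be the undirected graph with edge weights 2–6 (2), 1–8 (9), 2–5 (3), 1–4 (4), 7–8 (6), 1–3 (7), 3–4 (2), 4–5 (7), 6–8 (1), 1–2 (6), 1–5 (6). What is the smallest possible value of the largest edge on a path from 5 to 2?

A few of the 5→2 routes:
5 → 2: max(3) = 3
5 → 4 → 3 → 1 → 2: max(7, 2, 7, 6) = 7
5 → 4 → 1 → 2: max(7, 4, 6) = 7
5 → 4 → 3 → 1 → 8 → 6 → 2: max(7, 2, 7, 9, 1, 2) = 9
5 → 1 → 2: max(6, 6) = 6
Best route has worst link 3.

3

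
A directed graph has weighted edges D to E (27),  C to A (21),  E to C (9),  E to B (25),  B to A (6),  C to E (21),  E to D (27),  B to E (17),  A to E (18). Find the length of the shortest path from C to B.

46

Routes from C to B:
C→E→B: 21 + 25 = 46
C→A→E→B: 21 + 18 + 25 = 64
Best route has total 46.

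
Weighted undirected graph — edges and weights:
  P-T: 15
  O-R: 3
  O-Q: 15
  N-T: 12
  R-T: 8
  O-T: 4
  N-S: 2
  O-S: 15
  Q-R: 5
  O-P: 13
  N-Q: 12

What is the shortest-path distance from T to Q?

12

Comparing a few candidate routes:
T -> N -> Q: 12 + 12 = 24
T -> O -> R -> Q: 4 + 3 + 5 = 12
T -> O -> Q: 4 + 15 = 19
T -> R -> O -> Q: 8 + 3 + 15 = 26
T -> R -> Q: 8 + 5 = 13
Best route has total 12.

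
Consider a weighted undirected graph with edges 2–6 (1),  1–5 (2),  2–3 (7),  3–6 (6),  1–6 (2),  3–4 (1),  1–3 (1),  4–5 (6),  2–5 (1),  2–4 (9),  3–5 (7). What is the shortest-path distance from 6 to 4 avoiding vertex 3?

Routes from 6 to 4 avoiding 3:
6 - 2 - 5 - 4: 1 + 1 + 6 = 8
6 - 1 - 5 - 2 - 4: 2 + 2 + 1 + 9 = 14
6 - 2 - 4: 1 + 9 = 10
6 - 1 - 5 - 4: 2 + 2 + 6 = 10
Best route has total 8.

8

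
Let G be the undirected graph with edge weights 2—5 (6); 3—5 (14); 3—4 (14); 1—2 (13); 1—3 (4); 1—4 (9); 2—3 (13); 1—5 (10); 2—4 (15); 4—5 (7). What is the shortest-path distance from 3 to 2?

13

Comparing a few candidate routes:
3-5-2: 14 + 6 = 20
3-2: 13
3-1-2: 4 + 13 = 17
3-1-5-2: 4 + 10 + 6 = 20
3-1-4-5-2: 4 + 9 + 7 + 6 = 26
Best route has total 13.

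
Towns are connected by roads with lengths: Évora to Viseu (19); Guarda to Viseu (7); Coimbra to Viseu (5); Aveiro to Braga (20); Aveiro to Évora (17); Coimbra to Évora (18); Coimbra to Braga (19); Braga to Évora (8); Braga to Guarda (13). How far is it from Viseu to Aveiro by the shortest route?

Some routes from Viseu to Aveiro:
Viseu - Coimbra - Évora - Aveiro: 5 + 18 + 17 = 40
Viseu - Évora - Aveiro: 19 + 17 = 36
Viseu - Guarda - Braga - Aveiro: 7 + 13 + 20 = 40
Viseu - Coimbra - Braga - Aveiro: 5 + 19 + 20 = 44
Best route has total 36.

36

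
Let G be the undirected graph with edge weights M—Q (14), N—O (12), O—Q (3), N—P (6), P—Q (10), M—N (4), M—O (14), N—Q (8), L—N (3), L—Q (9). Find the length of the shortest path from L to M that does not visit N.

23

Candidate routes:
L→Q→M: 9 + 14 = 23
L→Q→O→M: 9 + 3 + 14 = 26
Best route has total 23.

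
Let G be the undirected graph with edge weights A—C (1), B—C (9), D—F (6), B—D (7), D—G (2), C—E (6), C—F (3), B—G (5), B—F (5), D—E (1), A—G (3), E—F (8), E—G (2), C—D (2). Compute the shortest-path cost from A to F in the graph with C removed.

Comparing a few candidate routes:
A - G - D - F: 3 + 2 + 6 = 11
A - G - E - F: 3 + 2 + 8 = 13
A - G - E - D - F: 3 + 2 + 1 + 6 = 12
The minimum is 11.

11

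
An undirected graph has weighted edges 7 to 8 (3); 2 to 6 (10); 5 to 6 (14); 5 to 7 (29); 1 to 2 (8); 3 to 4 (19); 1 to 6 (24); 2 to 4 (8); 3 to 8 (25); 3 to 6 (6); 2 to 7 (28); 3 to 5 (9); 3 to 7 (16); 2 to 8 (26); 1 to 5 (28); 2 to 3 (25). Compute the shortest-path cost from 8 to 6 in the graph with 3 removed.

Some routes from 8 to 6 avoiding 3:
8 - 7 - 2 - 6: 3 + 28 + 10 = 41
8 - 2 - 6: 26 + 10 = 36
8 - 7 - 5 - 6: 3 + 29 + 14 = 46
Best route has total 36.

36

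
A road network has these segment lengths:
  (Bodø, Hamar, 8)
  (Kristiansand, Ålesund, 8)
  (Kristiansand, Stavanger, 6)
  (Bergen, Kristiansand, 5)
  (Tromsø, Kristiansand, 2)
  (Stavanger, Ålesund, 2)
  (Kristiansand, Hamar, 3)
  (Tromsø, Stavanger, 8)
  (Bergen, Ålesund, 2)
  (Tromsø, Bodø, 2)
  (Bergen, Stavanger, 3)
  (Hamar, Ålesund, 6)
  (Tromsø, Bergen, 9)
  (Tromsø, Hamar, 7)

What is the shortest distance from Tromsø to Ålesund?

A few of the Tromsø→Ålesund routes:
Tromsø-Kristiansand-Ålesund: 2 + 8 = 10
Tromsø-Kristiansand-Bergen-Ålesund: 2 + 5 + 2 = 9
Tromsø-Stavanger-Ålesund: 8 + 2 = 10
Tromsø-Kristiansand-Stavanger-Ålesund: 2 + 6 + 2 = 10
Shortest: 9.

9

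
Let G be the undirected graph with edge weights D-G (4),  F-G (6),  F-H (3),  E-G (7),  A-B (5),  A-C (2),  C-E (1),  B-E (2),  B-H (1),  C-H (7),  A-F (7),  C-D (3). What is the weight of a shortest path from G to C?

Checking several routes:
G-E-C: 7 + 1 = 8
G-F-H-B-E-C: 6 + 3 + 1 + 2 + 1 = 13
G-D-C: 4 + 3 = 7
The minimum is 7.

7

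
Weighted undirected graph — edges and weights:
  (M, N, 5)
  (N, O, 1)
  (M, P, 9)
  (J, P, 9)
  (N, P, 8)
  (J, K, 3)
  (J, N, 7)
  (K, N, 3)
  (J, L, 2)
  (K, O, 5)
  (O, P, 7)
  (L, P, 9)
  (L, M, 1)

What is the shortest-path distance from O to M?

Checking several routes:
O-N-K-J-L-M: 1 + 3 + 3 + 2 + 1 = 10
O-N-J-L-M: 1 + 7 + 2 + 1 = 11
O-N-M: 1 + 5 = 6
Shortest: 6.

6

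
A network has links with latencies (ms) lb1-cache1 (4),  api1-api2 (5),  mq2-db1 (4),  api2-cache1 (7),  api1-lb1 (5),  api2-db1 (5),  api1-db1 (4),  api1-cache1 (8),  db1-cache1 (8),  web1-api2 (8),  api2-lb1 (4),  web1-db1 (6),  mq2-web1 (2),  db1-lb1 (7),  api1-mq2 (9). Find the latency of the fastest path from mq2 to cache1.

12

Comparing a few candidate routes:
mq2→db1→cache1: 4 + 8 = 12
mq2→db1→api2→cache1: 4 + 5 + 7 = 16
mq2→db1→api1→cache1: 4 + 4 + 8 = 16
mq2→web1→db1→cache1: 2 + 6 + 8 = 16
mq2→web1→api2→cache1: 2 + 8 + 7 = 17
mq2→db1→lb1→cache1: 4 + 7 + 4 = 15
The minimum is 12 ms.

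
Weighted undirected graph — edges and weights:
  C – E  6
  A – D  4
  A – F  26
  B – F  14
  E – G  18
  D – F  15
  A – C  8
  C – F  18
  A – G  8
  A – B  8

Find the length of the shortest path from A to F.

19

Paths from A to F:
A -> C -> F: 8 + 18 = 26
A -> G -> E -> C -> F: 8 + 18 + 6 + 18 = 50
A -> D -> F: 4 + 15 = 19
A -> B -> F: 8 + 14 = 22
A -> F: 26
Shortest: 19.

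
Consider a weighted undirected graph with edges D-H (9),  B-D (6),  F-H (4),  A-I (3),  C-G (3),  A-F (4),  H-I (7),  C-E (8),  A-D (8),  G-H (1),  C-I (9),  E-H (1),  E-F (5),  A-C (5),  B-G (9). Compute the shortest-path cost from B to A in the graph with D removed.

Comparing a few candidate routes:
B → G → H → E → F → A: 9 + 1 + 1 + 5 + 4 = 20
B → G → H → F → A: 9 + 1 + 4 + 4 = 18
B → G → H → I → A: 9 + 1 + 7 + 3 = 20
B → G → C → A: 9 + 3 + 5 = 17
The minimum is 17.

17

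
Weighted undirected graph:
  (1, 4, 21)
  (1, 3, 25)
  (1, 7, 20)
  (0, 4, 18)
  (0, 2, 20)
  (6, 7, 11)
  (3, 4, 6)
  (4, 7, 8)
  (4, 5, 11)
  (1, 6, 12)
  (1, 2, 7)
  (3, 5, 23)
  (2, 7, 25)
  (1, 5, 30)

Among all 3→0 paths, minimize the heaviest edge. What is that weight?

Checking several routes:
3 → 4 → 7 → 6 → 1 → 2 → 0: max(6, 8, 11, 12, 7, 20) = 20
3 → 4 → 0: max(6, 18) = 18
3 → 4 → 7 → 1 → 2 → 0: max(6, 8, 20, 7, 20) = 20
Best route has worst link 18.

18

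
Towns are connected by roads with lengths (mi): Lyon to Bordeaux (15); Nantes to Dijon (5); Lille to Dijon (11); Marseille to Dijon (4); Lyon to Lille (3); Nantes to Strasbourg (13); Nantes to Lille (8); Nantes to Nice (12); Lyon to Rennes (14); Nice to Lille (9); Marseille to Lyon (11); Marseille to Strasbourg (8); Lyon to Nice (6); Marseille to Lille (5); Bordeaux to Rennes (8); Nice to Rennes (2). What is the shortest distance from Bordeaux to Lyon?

Comparing a few candidate routes:
Bordeaux -> Lyon: 15
Bordeaux -> Rennes -> Nice -> Lyon: 8 + 2 + 6 = 16
Bordeaux -> Rennes -> Nice -> Lille -> Lyon: 8 + 2 + 9 + 3 = 22
Bordeaux -> Rennes -> Nice -> Lille -> Marseille -> Lyon: 8 + 2 + 9 + 5 + 11 = 35
Bordeaux -> Rennes -> Lyon: 8 + 14 = 22
Bordeaux -> Rennes -> Nice -> Nantes -> Lille -> Lyon: 8 + 2 + 12 + 8 + 3 = 33
Best route has total 15 mi.

15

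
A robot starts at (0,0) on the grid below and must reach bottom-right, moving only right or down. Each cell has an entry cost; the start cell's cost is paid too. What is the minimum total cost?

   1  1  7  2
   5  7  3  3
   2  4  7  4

18

Take r0c0 -> r0c1 -> r0c2 -> r0c3 -> r1c3 -> r2c3 for a total of 1 + 1 + 7 + 2 + 3 + 4 = 18.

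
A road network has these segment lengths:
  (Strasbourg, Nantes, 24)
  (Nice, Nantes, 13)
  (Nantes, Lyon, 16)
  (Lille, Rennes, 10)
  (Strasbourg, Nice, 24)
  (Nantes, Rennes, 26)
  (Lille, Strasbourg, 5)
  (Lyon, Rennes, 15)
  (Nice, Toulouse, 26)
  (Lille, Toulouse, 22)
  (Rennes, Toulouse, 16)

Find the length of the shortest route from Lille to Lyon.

Some routes from Lille to Lyon:
Lille → Strasbourg → Nantes → Lyon: 5 + 24 + 16 = 45
Lille → Rennes → Nantes → Lyon: 10 + 26 + 16 = 52
Lille → Rennes → Lyon: 10 + 15 = 25
Lille → Toulouse → Rennes → Lyon: 22 + 16 + 15 = 53
Shortest: 25.

25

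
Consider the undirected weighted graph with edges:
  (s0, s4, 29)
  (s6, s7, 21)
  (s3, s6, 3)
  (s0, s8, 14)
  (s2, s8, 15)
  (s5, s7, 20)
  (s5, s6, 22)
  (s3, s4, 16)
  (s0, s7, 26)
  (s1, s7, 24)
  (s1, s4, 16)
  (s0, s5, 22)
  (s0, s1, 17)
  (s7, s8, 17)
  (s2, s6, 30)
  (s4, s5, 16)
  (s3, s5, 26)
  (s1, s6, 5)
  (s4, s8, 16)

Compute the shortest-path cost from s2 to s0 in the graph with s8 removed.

52

Some routes from s2 to s0 avoiding s8:
s2 → s6 → s5 → s0: 30 + 22 + 22 = 74
s2 → s6 → s3 → s5 → s0: 30 + 3 + 26 + 22 = 81
s2 → s6 → s7 → s0: 30 + 21 + 26 = 77
s2 → s6 → s3 → s4 → s0: 30 + 3 + 16 + 29 = 78
s2 → s6 → s1 → s0: 30 + 5 + 17 = 52
s2 → s6 → s1 → s4 → s0: 30 + 5 + 16 + 29 = 80
Shortest: 52.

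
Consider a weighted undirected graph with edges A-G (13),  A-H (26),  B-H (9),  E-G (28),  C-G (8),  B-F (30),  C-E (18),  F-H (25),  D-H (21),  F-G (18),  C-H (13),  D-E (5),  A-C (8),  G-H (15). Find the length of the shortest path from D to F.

46

Some routes from D to F:
D -> E -> G -> F: 5 + 28 + 18 = 51
D -> H -> C -> G -> F: 21 + 13 + 8 + 18 = 60
D -> H -> G -> F: 21 + 15 + 18 = 54
D -> H -> F: 21 + 25 = 46
D -> E -> C -> G -> F: 5 + 18 + 8 + 18 = 49
Shortest: 46.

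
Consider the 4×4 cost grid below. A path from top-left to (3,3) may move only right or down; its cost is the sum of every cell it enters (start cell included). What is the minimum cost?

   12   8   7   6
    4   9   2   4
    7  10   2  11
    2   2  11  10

48

Best path: [0,0] → [1,0] → [2,0] → [3,0] → [3,1] → [3,2] → [3,3]
Cost: 12 + 4 + 7 + 2 + 2 + 11 + 10 = 48
For comparison, the top-then-right route costs 58.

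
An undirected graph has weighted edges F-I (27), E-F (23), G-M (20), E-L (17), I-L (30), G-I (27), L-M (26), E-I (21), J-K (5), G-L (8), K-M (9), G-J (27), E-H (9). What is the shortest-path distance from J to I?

Comparing a few candidate routes:
J→G→L→I: 27 + 8 + 30 = 65
J→G→I: 27 + 27 = 54
J→K→M→L→I: 5 + 9 + 26 + 30 = 70
J→K→M→G→I: 5 + 9 + 20 + 27 = 61
J→K→M→G→L→I: 5 + 9 + 20 + 8 + 30 = 72
J→G→L→E→I: 27 + 8 + 17 + 21 = 73
The minimum is 54.

54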